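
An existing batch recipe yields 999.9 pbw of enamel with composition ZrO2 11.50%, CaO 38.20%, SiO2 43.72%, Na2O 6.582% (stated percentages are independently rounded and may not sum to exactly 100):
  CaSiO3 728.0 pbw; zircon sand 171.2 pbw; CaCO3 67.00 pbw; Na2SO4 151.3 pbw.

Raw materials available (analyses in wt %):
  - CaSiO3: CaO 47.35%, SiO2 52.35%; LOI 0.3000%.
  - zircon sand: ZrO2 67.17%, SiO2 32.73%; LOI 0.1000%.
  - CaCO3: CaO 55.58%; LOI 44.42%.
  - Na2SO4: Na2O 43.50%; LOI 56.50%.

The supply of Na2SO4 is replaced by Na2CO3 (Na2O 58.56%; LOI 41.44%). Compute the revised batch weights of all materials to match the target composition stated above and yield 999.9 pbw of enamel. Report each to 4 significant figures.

Intermediates are displayed, with 4-significant-digit rounding, in the printout; exact precision is carried through the solve. Every reported number is rounded a single time — derived quantities, including net glass mass, the four compositions, the totals, LOI, yield, are recomputed using the weight values on 999.9 pbw of glass at exact precision, exactly as shown in the problem or answer text.
Target oxide masses per 999.9 pbw enamel:
  ZrO2: 11.50% × 999.9 = 115.0 pbw
  CaO: 38.20% × 999.9 = 382.0 pbw
  SiO2: 43.72% × 999.9 = 437.2 pbw
  Na2O: 6.582% × 999.9 = 65.81 pbw
Balance tally, oxide-wise, using the reported weights, against the basis in use (delivered sums recover each target net of answer rounding effects):
  ZrO2: 171.2·0.6717 = 115.0 pbw (target 115.0 pbw)
  CaO: 728.0·0.4735 + 67.00·0.5558 = 381.9 pbw (target 382.0 pbw)
  SiO2: 728.0·0.5235 + 171.2·0.3273 = 437.1 pbw (target 437.2 pbw)
  Na2O: 112.4·0.5856 = 65.82 pbw (target 65.81 pbw)
Glass mass check: net batch after ignition = 999.9 pbw (targets for the oxides total 999.9 pbw; against the stated basis, 999.9 pbw — any gap is answer rounding).
Adding the batch up: Σ batch = 1079 pbw; LOI loss = Σ batch·LOI = 78.70 pbw; glass ÷ batch gives a yield of 92.70%.

Revised batch per 999.9 pbw enamel:
  CaSiO3: 728.0 pbw
  zircon sand: 171.2 pbw
  CaCO3: 67.00 pbw
  Na2CO3: 112.4 pbw
Total batch = 1079 pbw; LOI loss = 78.70 pbw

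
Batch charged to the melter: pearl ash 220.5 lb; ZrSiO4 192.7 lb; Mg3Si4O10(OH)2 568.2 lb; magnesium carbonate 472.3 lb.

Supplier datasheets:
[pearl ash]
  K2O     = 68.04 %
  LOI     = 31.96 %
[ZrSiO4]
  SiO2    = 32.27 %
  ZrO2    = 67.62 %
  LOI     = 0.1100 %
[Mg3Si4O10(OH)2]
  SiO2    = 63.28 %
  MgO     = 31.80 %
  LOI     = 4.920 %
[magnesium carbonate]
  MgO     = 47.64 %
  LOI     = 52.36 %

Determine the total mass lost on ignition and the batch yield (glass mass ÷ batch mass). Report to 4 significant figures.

LOI loss = 345.9 lb; glass = 1108 lb; yield = 76.20%

In-progress results are displayed rounded to 4 significant figures within the worked lines. Full float precision is maintained through the solve — every reported figure carries a single rounding — derived quantities are carried from the weighed amounts on 1108 lb of glass in full precision (LOI, net glass mass, the totals, the yield, the four compositions), exactly as printed in question or answer.
Per-material ignition loss:
  pearl ash: 220.5 × 0.3196 = 70.47 lb
  ZrSiO4: 192.7 × 0.001100 = 0.2120 lb
  Mg3Si4O10(OH)2: 568.2 × 0.04920 = 27.96 lb
  magnesium carbonate: 472.3 × 0.5236 = 247.3 lb
Total LOI = 345.9 lb
Glass = batch − LOI = 1454 − 345.9 = 1108 lb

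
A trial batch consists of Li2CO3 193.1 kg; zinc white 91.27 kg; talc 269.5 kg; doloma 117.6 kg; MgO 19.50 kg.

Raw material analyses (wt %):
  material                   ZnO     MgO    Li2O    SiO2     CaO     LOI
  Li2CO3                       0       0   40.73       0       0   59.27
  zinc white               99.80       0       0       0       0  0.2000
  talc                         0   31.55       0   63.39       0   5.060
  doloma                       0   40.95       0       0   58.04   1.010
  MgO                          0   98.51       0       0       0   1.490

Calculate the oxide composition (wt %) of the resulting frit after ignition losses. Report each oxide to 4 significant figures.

Mid-chain values are displayed, rounded to four significant digits, on the page. The whole derivation holds full float precision in every operation — a single rounding yields every reported result; all derived quantities, which include the yield, totals, glass mass, LOI, five oxide percentages, are rebuilt in full precision, as set out in question or answer, starting from the weights per 561.2 kg of glass.
Oxide masses out of the charge:
  ZnO: 91.27·0.9980 = 91.09 kg
  MgO: 269.5·0.3155 + 117.6·0.4095 + 19.50·0.9851 = 152.4 kg
  Li2O: 193.1·0.4073 = 78.65 kg
  SiO2: 269.5·0.6339 = 170.8 kg
  CaO: 117.6·0.5804 = 68.26 kg
LOI: 193.1·0.5927 + 91.27·0.002000 + 269.5·0.05060 + 117.6·0.01010 + 19.50·0.01490 = 129.7 kg
batch − LOI leaves glass = 691.0 − 129.7 = 561.2 kg (equal to the oxide-mass sum)
each oxide over glass, ×100, is wt %

Glass mass = 561.2 kg (batch 691.0 − LOI 129.7).
Composition: ZnO 16.23%, MgO 27.15%, Li2O 14.01%, SiO2 30.44%, CaO 12.16%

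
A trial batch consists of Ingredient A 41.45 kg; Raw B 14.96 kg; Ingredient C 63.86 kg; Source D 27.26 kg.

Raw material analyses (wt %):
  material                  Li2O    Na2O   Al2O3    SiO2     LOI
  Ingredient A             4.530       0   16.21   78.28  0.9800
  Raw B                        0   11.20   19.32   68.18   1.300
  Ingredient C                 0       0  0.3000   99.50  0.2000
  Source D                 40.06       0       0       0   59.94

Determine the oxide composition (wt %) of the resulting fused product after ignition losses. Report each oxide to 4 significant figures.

Glass mass = 130.5 kg (batch 147.5 − LOI 17.07).
Composition: Li2O 9.810%, Na2O 1.284%, Al2O3 7.512%, SiO2 81.39%

Working values appear with 4-significant-digit rounding as written. Each numeric step holds full precision through every step — each reported value is rounded a single time; all derived quantities, which include the four compositions, the yield, ignition loss, totals, net glass mass, are carried at full float precision, as set out in the problem or answer text, from the batch weights for 130.5 kg of glass.
Mass of each oxide from the mix:
  Li2O: 41.45·0.04530 + 27.26·0.4006 = 12.80 kg
  Na2O: 14.96·0.1120 = 1.676 kg
  Al2O3: 41.45·0.1621 + 14.96·0.1932 + 63.86·0.003000 = 9.801 kg
  SiO2: 41.45·0.7828 + 14.96·0.6818 + 63.86·0.9950 = 106.2 kg
LOI: 41.45·0.009800 + 14.96·0.01300 + 63.86·0.002000 + 27.26·0.5994 = 17.07 kg
The glass mass, total less LOI, = 147.5 − 17.07 = 130.5 kg (the oxide masses sum to this)
percent share: oxide ÷ glass, ×100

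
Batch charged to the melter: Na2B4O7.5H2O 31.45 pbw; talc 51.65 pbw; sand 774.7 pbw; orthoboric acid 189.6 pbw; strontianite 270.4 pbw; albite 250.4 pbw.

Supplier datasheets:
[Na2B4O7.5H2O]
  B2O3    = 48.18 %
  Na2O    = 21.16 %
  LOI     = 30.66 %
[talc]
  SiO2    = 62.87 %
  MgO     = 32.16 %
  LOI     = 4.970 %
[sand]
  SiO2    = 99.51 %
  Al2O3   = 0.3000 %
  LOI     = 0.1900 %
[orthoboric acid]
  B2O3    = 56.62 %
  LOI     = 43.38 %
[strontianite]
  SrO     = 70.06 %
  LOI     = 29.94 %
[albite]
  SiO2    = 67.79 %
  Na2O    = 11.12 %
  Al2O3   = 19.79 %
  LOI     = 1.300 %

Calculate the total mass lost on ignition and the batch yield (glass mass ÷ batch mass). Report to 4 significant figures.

LOI loss = 180.1 pbw; glass = 1388 pbw; yield = 88.51%

All internal work keeps full float precision from start to finish — the intermediate values appear, rounded to 4 significant digits, at each printed step; each reported result is rounded just once. Derived quantities are rebuilt from the weighed amounts on 1388 pbw of glass at exact precision (the totals, the six compositions, yield, ignition loss, net glass mass) as set out in problem or answer.
Ignition loss by material:
  Na2B4O7.5H2O: 31.45 × 0.3066 = 9.643 pbw
  talc: 51.65 × 0.04970 = 2.567 pbw
  sand: 774.7 × 0.001900 = 1.472 pbw
  orthoboric acid: 189.6 × 0.4338 = 82.25 pbw
  strontianite: 270.4 × 0.2994 = 80.96 pbw
  albite: 250.4 × 0.01300 = 3.255 pbw
Total LOI = 180.1 pbw
Glass = batch − LOI = 1568 − 180.1 = 1388 pbw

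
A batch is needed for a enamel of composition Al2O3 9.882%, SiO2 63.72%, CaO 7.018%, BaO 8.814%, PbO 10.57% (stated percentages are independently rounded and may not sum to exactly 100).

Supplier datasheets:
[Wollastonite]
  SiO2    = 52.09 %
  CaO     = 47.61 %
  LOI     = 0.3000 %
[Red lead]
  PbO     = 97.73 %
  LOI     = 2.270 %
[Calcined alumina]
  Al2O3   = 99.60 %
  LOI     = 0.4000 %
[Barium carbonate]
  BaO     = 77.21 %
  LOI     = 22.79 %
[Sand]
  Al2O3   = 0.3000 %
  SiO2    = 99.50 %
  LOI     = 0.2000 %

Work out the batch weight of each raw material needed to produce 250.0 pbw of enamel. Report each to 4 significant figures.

Batch per 250.0 pbw enamel:
  Wollastonite: 36.85 pbw
  Red lead: 27.04 pbw
  Calcined alumina: 24.38 pbw
  Barium carbonate: 28.54 pbw
  Sand: 140.8 pbw
Total batch = 257.6 pbw; LOI loss = 7.608 pbw; yield = 97.05%

The intermediate values are shown rounded to 4 significant figures in the working; the whole derivation runs at full precision at each step; exactly one rounding lands on each reported result — derived quantities are carried from the batch weights at 250.0 pbw of glass at full precision (five oxide percentages, net glass mass, LOI, yield, totals), exactly as shown in either problem or answer.
Per-oxide target masses for 250.0 pbw enamel:
  Al2O3: 9.882% × 250.0 = 24.70 pbw
  SiO2: 63.72% × 250.0 = 159.3 pbw
  CaO: 7.018% × 250.0 = 17.55 pbw
  BaO: 8.814% × 250.0 = 22.04 pbw
  PbO: 10.57% × 250.0 = 26.42 pbw
Verifying the oxide balance on the weights just shown, per the basis as stated (sums match the target masses given rounding of the digits):
  Al2O3: 24.38·0.9960 + 140.8·0.003000 = 24.70 pbw (target 24.70 pbw)
  SiO2: 36.85·0.5209 + 140.8·0.9950 = 159.3 pbw (target 159.3 pbw)
  CaO: 36.85·0.4761 = 17.54 pbw (target 17.55 pbw)
  BaO: 28.54·0.7721 = 22.04 pbw (target 22.04 pbw)
  PbO: 27.04·0.9773 = 26.43 pbw (target 26.42 pbw)
Mass balance on the glass: net batch after ignition = 250.0 pbw (oxide target masses add up to 250.0 pbw; versus the stated basis of 250.0 pbw — a pure rounding effect).
Batch total: Σ batch = 257.6 pbw; ignition loss, Σ(batch × LOI) = 7.608 pbw; as yield: glass ÷ batch → 97.05%.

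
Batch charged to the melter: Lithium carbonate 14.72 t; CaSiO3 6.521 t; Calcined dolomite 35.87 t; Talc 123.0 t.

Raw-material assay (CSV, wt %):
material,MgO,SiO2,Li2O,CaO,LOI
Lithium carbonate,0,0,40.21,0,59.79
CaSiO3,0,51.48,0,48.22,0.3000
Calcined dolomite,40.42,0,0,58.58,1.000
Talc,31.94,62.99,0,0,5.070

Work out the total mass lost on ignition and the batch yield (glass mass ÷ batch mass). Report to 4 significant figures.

Working values are displayed, rounded to four significant digits, as written. All internal work holds exact precision at every stage; exactly one rounding goes into every reported figure — all derived quantities are re-derived in full precision (four oxide percentages, totals, the yield, LOI, net glass mass) starting from the weights for 164.7 t of glass precisely as stated by either problem or answer.
Ignition loss by material:
  Lithium carbonate: 14.72 × 0.5979 = 8.801 t
  CaSiO3: 6.521 × 0.003000 = 0.01956 t
  Calcined dolomite: 35.87 × 0.01000 = 0.3587 t
  Talc: 123.0 × 0.05070 = 6.236 t
Total LOI = 15.42 t
Glass = batch − LOI = 180.1 − 15.42 = 164.7 t

LOI loss = 15.42 t; glass = 164.7 t; yield = 91.44%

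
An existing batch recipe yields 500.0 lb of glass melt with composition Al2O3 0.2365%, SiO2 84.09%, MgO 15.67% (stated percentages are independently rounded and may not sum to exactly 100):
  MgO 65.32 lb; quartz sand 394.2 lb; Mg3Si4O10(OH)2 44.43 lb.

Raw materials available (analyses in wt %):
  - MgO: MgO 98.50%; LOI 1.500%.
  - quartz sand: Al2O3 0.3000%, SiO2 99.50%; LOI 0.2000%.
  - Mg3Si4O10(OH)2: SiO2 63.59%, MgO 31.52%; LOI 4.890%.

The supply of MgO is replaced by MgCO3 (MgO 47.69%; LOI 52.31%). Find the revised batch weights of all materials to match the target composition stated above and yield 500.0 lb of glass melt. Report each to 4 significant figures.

All arithmetic maintains full precision at each step. Mid-chain values appear (rounded to 4 significant figures) within the worked lines; every reported number receives exactly one rounding. The derived quantities, including yield, LOI, the three compositions, glass mass, totals, are computed from the batch weights per 500.0 lb of glass at exact precision precisely as stated by the problem or answer text.
The oxide mass targets at 500.0 lb glass melt:
  Al2O3: 0.2365% × 500.0 = 1.182 lb
  SiO2: 84.09% × 500.0 = 420.4 lb
  MgO: 15.67% × 500.0 = 78.35 lb
Mass-balance tally per oxide per the reported batch figures, under the basis named above (target by target, the sums agree modulo rounding of the values):
  Al2O3: 394.2·0.003000 = 1.183 lb (target 1.182 lb)
  SiO2: 394.2·0.9950 + 44.43·0.6359 = 420.5 lb (target 420.4 lb)
  MgO: 134.9·0.4769 + 44.43·0.3152 = 78.34 lb (target 78.35 lb)
Glass-mass bookkeeping: Σ batch − LOI loss = 500.0 lb (per-oxide target masses sum to 500.0 lb; the stated basis being 500.0 lb — deltas are rounding alone).
Batch grand total — Σ batch = 573.5 lb; the LOI term Σ batch·LOI equals 73.53 lb; yield: glass divided by total = 87.18%.

Revised batch per 500.0 lb glass melt:
  MgCO3: 134.9 lb
  quartz sand: 394.2 lb
  Mg3Si4O10(OH)2: 44.43 lb
Total batch = 573.5 lb; LOI loss = 73.53 lb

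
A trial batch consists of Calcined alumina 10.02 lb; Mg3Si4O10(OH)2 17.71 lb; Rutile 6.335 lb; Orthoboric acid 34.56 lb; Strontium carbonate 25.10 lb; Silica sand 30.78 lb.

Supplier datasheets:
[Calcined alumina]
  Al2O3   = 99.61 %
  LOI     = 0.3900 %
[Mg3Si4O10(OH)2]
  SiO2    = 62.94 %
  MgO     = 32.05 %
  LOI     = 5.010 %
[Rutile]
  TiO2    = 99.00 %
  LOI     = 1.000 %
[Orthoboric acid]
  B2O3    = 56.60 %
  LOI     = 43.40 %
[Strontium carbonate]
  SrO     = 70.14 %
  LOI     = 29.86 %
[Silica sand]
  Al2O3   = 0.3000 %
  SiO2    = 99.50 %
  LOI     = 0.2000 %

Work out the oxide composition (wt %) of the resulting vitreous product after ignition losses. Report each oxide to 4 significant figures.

Glass mass = 101.0 lb (batch 124.5 − LOI 23.55).
Composition: TiO2 6.212%, B2O3 19.37%, Al2O3 9.977%, SiO2 41.38%, MgO 5.622%, SrO 17.44%

Each numeric step runs at full precision from start to finish. Mid-chain values are displayed (rounded to 4 significant digits) at each printed step; a single rounding produces each reported number. All derived quantities (the totals, glass mass, ignition loss, the six compositions, the yield) are carried using the weight values on 101.0 lb of glass in full float precision as quoted within question or answer.
Mass of each oxide from the mix:
  TiO2: 6.335·0.9900 = 6.272 lb
  B2O3: 34.56·0.5660 = 19.56 lb
  Al2O3: 10.02·0.9961 + 30.78·0.003000 = 10.07 lb
  SiO2: 17.71·0.6294 + 30.78·0.9950 = 41.77 lb
  MgO: 17.71·0.3205 = 5.676 lb
  SrO: 25.10·0.7014 = 17.61 lb
LOI: 10.02·0.003900 + 17.71·0.05010 + 6.335·0.01000 + 34.56·0.4340 + 25.10·0.2986 + 30.78·0.002000 = 23.55 lb
Glass mass = batch − LOI = 124.5 − 23.55 = 101.0 lb (equal to the oxide-mass sum)
wt %: oxide over glass, times 100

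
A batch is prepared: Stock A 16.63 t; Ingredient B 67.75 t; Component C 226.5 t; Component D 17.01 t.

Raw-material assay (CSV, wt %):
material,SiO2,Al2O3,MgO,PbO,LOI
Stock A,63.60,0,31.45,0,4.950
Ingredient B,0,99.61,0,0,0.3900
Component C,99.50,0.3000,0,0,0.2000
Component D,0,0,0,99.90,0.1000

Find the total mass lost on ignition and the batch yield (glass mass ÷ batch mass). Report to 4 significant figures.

The working math carries full precision through every step; mid-chain values are displayed, rounded to four significant figures, within the worked lines. Exactly one rounding is applied to every reported figure. All derived quantities, including totals, glass mass, the four compositions, yield, ignition loss, are recomputed from the batch weights for 326.3 t of glass at full precision, as given in either problem or answer.
Loss on ignition, line by line:
  Stock A: 16.63 × 0.04950 = 0.8232 t
  Ingredient B: 67.75 × 0.003900 = 0.2642 t
  Component C: 226.5 × 0.002000 = 0.4530 t
  Component D: 17.01 × 0.001000 = 0.01701 t
Total LOI = 1.557 t
Glass = batch − LOI = 327.9 − 1.557 = 326.3 t

LOI loss = 1.557 t; glass = 326.3 t; yield = 99.53%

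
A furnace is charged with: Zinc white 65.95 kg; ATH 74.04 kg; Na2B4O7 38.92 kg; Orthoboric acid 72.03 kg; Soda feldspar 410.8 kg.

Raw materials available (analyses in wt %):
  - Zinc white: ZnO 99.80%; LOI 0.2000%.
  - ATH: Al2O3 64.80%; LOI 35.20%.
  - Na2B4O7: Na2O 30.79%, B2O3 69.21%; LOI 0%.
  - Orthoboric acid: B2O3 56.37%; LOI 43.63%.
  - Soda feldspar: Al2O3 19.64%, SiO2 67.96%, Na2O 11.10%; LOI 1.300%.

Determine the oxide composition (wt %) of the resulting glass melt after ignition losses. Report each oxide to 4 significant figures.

Glass mass = 598.8 kg (batch 661.7 − LOI 62.96).
Composition: Al2O3 21.49%, SiO2 46.62%, Na2O 9.617%, ZnO 10.99%, B2O3 11.28%

Working values are printed rounded off to 4 significant figures when written out. The whole derivation runs at full float precision at every stage. Every reported figure is rounded just once; all derived quantities (the five compositions, ignition loss, glass mass, the totals, the yield) are carried at exact precision starting from the weights per 598.8 kg of glass, precisely as stated by the problem or answer text.
Oxide masses out of the charge:
  Al2O3: 74.04·0.6480 + 410.8·0.1964 = 128.7 kg
  SiO2: 410.8·0.6796 = 279.2 kg
  Na2O: 38.92·0.3079 + 410.8·0.1110 = 57.58 kg
  ZnO: 65.95·0.9980 = 65.82 kg
  B2O3: 38.92·0.6921 + 72.03·0.5637 = 67.54 kg
LOI: 65.95·0.002000 + 74.04·0.3520 + 72.03·0.4363 + 410.8·0.01300 = 62.96 kg
Glass = total batch minus LOI = 661.7 − 62.96 = 598.8 kg (= the summed oxide contributions)
each oxide over glass, ×100, is wt %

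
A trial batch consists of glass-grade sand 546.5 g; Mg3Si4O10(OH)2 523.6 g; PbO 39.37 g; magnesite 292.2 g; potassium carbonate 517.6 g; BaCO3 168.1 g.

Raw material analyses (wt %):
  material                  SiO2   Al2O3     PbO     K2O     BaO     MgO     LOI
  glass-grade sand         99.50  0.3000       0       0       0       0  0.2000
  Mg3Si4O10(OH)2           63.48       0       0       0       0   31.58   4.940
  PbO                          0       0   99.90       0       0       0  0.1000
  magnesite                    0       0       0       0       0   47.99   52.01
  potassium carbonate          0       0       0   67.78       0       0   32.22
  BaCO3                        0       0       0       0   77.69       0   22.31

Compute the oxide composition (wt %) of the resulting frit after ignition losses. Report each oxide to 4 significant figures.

Each numeric step runs at full float precision all the way through — working values appear, with 4-significant-figure rounding, in the working. A single rounding finalizes each reported number; all derived quantities, including ignition loss, glass mass, the totals, the yield, the six compositions, are recomputed from the weighed amounts for 1704 g of glass in full float precision, as written in the problem or answer text.
Oxide-by-oxide delivered mass:
  SiO2: 546.5·0.9950 + 523.6·0.6348 = 876.1 g
  Al2O3: 546.5·0.003000 = 1.639 g
  PbO: 39.37·0.9990 = 39.33 g
  K2O: 517.6·0.6778 = 350.8 g
  BaO: 168.1·0.7769 = 130.6 g
  MgO: 523.6·0.3158 + 292.2·0.4799 = 305.6 g
LOI: 546.5·0.002000 + 523.6·0.04940 + 39.37·0.001000 + 292.2·0.5201 + 517.6·0.3222 + 168.1·0.2231 = 383.2 g
Resulting glass, batch − LOI: 2087 − 383.2 = 1704 g (equal to the oxide-mass sum)
each wt % is 100 × oxide ÷ glass

Glass mass = 1704 g (batch 2087 − LOI 383.2).
Composition: SiO2 51.41%, Al2O3 0.09621%, PbO 2.308%, K2O 20.59%, BaO 7.664%, MgO 17.93%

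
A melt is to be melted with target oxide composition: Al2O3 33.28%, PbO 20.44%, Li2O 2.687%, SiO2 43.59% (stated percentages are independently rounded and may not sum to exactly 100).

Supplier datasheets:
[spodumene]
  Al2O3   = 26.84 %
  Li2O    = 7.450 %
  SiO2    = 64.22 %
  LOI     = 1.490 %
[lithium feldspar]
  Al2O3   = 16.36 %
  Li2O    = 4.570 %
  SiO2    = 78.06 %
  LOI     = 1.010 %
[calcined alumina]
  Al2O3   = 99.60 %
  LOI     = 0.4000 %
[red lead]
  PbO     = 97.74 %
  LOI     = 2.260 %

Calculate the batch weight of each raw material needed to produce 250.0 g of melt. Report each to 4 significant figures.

All internal work holds full float precision through the solve. Values along the way are shown (rounded to four significant digits) as written; every reported result receives exactly one rounding. The derived quantities are computed from the batch weights for 250.0 g of glass in full precision (LOI, totals, glass mass, the four compositions, yield) exactly as printed in problem or answer.
Oxide mass targets, per 250.0 g melt:
  Al2O3: 33.28% × 250.0 = 83.20 g
  PbO: 20.44% × 250.0 = 51.10 g
  Li2O: 2.687% × 250.0 = 6.718 g
  SiO2: 43.59% × 250.0 = 109.0 g
Per-oxide balance check per the reported batch figures, at the basis given (each sum matches its target mass once rounding is allowed for):
  Al2O3: 9.148·0.2684 + 132.1·0.1636 + 59.37·0.9960 = 83.20 g (target 83.20 g)
  PbO: 52.28·0.9774 = 51.10 g (target 51.10 g)
  Li2O: 9.148·0.07450 + 132.1·0.04570 = 6.718 g (target 6.718 g)
  SiO2: 9.148·0.6422 + 132.1·0.7806 = 109.0 g (target 109.0 g)
Consistency of the glass mass: whole batch net of LOI = 250.0 g (targets for the oxides total 250.0 g; stated basis 250.0 g — deltas are rounding alone).
Whole-batch sum: Σ batch = 252.9 g; LOI removed, Σ of batch·LOI: 2.890 g; yield: glass divided by total = 98.86%.

Batch per 250.0 g melt:
  spodumene: 9.148 g
  lithium feldspar: 132.1 g
  calcined alumina: 59.37 g
  red lead: 52.28 g
Total batch = 252.9 g; LOI loss = 2.890 g; yield = 98.86%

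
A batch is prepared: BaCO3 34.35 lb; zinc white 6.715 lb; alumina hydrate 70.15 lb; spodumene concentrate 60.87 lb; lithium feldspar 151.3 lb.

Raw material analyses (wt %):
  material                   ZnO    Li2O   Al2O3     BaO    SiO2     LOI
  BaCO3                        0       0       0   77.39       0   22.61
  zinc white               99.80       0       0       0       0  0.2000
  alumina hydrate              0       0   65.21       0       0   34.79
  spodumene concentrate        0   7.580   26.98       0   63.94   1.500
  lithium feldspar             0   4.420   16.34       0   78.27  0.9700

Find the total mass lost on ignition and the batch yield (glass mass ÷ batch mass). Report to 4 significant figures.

LOI loss = 34.57 lb; glass = 288.8 lb; yield = 89.31%

In-progress results appear rounded to four significant figures alongside each step — each numeric step maintains exact precision through every step; every reported result is rounded once only. The derived quantities, which include ignition loss, five oxide percentages, net glass mass, the yield, totals, are carried in full float precision, as set out in question or answer, from the batch weights per 288.8 lb of glass.
Material-by-material LOI:
  BaCO3: 34.35 × 0.2261 = 7.767 lb
  zinc white: 6.715 × 0.002000 = 0.01343 lb
  alumina hydrate: 70.15 × 0.3479 = 24.41 lb
  spodumene concentrate: 60.87 × 0.01500 = 0.9130 lb
  lithium feldspar: 151.3 × 0.009700 = 1.468 lb
Total LOI = 34.57 lb
Glass = batch − LOI = 323.4 − 34.57 = 288.8 lb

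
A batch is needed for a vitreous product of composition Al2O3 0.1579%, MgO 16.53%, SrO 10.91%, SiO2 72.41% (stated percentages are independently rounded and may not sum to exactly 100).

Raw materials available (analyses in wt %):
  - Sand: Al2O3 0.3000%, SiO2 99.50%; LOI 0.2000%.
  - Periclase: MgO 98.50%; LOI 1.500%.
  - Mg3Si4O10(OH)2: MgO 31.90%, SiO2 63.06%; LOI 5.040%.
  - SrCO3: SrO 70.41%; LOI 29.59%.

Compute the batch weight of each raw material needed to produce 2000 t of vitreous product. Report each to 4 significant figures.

Batch per 2000 t vitreous product:
  Sand: 1053 t
  Periclase: 129.8 t
  Mg3Si4O10(OH)2: 635.6 t
  SrCO3: 309.9 t
Total batch = 2128 t; LOI loss = 127.8 t; yield = 94.00%

The intermediate values are displayed, rounded to 4 significant digits, in the working. All internal work carries full float precision from first step to last; every reported number undergoes a single rounding — all derived quantities (LOI, glass mass, totals, the four compositions, yield) are re-derived at exact precision starting from the weights at 2000 t of glass, as given in the problem or answer text.
Target oxide masses per 2000 t vitreous product:
  Al2O3: 0.1579% × 2000 = 3.158 t
  MgO: 16.53% × 2000 = 330.6 t
  SrO: 10.91% × 2000 = 218.2 t
  SiO2: 72.41% × 2000 = 1448 t
A balance pass over the oxides, given the weights on record, on the stated basis (each sum matches its target mass inside rounding margins):
  Al2O3: 1053·0.003000 = 3.159 t (target 3.158 t)
  MgO: 129.8·0.9850 + 635.6·0.3190 = 330.6 t (target 330.6 t)
  SrO: 309.9·0.7041 = 218.2 t (target 218.2 t)
  SiO2: 1053·0.9950 + 635.6·0.6306 = 1449 t (target 1448 t)
Auditing the glass mass value: the batch minus its LOI: 2001 t (targets for the oxides total 2000 t; basis as stated: 2000 t — gaps are rounding artifacts).
Batch total: Σ batch = 2128 t; LOI removed, Σ of batch·LOI: 127.8 t; yield = glass ÷ total batch = 94.00%.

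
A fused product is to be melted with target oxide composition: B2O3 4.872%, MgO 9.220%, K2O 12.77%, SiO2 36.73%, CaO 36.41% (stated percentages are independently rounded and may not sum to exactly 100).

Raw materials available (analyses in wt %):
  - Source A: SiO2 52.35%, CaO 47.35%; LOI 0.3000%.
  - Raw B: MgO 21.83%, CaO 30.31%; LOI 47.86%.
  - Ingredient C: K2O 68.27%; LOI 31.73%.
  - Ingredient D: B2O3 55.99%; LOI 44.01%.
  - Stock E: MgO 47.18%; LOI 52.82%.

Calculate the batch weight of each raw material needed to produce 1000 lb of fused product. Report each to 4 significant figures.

The working math carries full precision from first step to last. In-progress results appear rounded to 4 significant figures when written out. Each reported number is rounded exactly once. The derived quantities (LOI, yield, totals, the five compositions, glass mass) are carried from the weighed amounts on 1000 lb of glass in full precision, precisely as stated by either problem or answer.
Oxide mass targets, per 1000 lb fused product:
  B2O3: 4.872% × 1000 = 48.72 lb
  MgO: 9.220% × 1000 = 92.20 lb
  K2O: 12.77% × 1000 = 127.7 lb
  SiO2: 36.73% × 1000 = 367.3 lb
  CaO: 36.41% × 1000 = 364.1 lb
Mass-balance tally per oxide from the weights as reported, relative to the basis at hand (each sum matches its target mass given rounding of the digits):
  B2O3: 87.02·0.5599 = 48.72 lb (target 48.72 lb)
  MgO: 105.2·0.2183 + 146.8·0.4718 = 92.23 lb (target 92.20 lb)
  K2O: 187.1·0.6827 = 127.7 lb (target 127.7 lb)
  SiO2: 701.6·0.5235 = 367.3 lb (target 367.3 lb)
  CaO: 701.6·0.4735 + 105.2·0.3031 = 364.1 lb (target 364.1 lb)
Glass-mass sanity pass: total batch − LOI = 1000 lb (targets for the oxides total 1000 lb; stated basis 1000 lb — a pure rounding effect).
Summing the batch: Σ batch = 1228 lb; ignition loss, Σ(batch × LOI) = 227.7 lb; yield, glass over the total, = 81.46%.

Batch per 1000 lb fused product:
  Source A: 701.6 lb
  Raw B: 105.2 lb
  Ingredient C: 187.1 lb
  Ingredient D: 87.02 lb
  Stock E: 146.8 lb
Total batch = 1228 lb; LOI loss = 227.7 lb; yield = 81.46%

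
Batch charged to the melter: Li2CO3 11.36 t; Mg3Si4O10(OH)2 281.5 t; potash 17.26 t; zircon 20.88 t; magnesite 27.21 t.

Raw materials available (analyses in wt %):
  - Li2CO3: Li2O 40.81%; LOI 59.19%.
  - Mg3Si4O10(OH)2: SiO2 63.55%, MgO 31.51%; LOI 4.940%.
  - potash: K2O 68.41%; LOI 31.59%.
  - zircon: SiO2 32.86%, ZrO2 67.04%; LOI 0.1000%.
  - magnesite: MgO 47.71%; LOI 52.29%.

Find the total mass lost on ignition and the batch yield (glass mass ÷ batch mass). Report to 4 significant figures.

The whole derivation runs at full float precision from first step to last — values along the way are printed, rounded to 4 significant figures, on the page. Each reported result is rounded a single time. All derived quantities, including the totals, glass mass, ignition loss, the yield, the five compositions, are rebuilt from the batch weights per 317.9 t of glass in full precision as they appear in the problem or the answer.
Each material's LOI contribution:
  Li2CO3: 11.36 × 0.5919 = 6.724 t
  Mg3Si4O10(OH)2: 281.5 × 0.04940 = 13.91 t
  potash: 17.26 × 0.3159 = 5.452 t
  zircon: 20.88 × 0.001000 = 0.02088 t
  magnesite: 27.21 × 0.5229 = 14.23 t
Total LOI = 40.33 t
Glass = batch − LOI = 358.2 − 40.33 = 317.9 t

LOI loss = 40.33 t; glass = 317.9 t; yield = 88.74%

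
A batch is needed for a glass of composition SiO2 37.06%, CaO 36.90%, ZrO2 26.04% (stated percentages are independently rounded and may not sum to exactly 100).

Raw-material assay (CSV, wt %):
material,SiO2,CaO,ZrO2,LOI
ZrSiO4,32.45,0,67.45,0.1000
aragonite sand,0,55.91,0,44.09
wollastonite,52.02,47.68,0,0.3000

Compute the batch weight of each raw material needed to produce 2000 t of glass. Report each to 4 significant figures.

Batch per 2000 t glass:
  ZrSiO4: 772.1 t
  aragonite sand: 515.6 t
  wollastonite: 943.2 t
Total batch = 2231 t; LOI loss = 230.9 t; yield = 89.65%

Each numeric step holds full precision in all steps — values along the way are printed, with 4-significant-figure rounding, in the working; each reported figure is rounded exactly once — derived quantities are re-derived from the batch weights on 2000 t of glass in full float precision (LOI, totals, glass mass, three oxide percentages, yield) exactly as printed in either problem or answer.
Oxide-by-oxide targets in 2000 t glass:
  SiO2: 37.06% × 2000 = 741.2 t
  CaO: 36.90% × 2000 = 738.0 t
  ZrO2: 26.04% × 2000 = 520.8 t
Per-oxide balance check from the weights as reported, versus the basis set out (every target is met by its sum net of answer rounding effects):
  SiO2: 772.1·0.3245 + 943.2·0.5202 = 741.2 t (target 741.2 t)
  CaO: 515.6·0.5591 + 943.2·0.4768 = 738.0 t (target 738.0 t)
  ZrO2: 772.1·0.6745 = 520.8 t (target 520.8 t)
Glass-mass closure: batch Σ − ignition loss = 2000 t (per-oxide target masses sum to 2000 t; against the stated basis, 2000 t — deltas are rounding alone).
Batch grand total — Σ batch = 2231 t; LOI loss = Σ batch·LOI = 230.9 t; glass ÷ batch gives a yield of 89.65%.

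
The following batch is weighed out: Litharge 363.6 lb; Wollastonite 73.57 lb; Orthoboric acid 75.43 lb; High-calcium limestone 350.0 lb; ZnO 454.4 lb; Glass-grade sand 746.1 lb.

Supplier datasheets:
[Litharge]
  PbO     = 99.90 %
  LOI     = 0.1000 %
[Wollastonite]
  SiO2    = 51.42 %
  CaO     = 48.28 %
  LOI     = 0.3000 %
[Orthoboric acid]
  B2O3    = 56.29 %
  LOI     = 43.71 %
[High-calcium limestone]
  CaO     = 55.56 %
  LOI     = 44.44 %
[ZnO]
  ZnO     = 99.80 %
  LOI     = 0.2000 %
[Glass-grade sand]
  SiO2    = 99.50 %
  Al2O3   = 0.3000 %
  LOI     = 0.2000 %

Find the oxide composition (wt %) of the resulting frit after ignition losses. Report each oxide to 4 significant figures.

Working values are printed with 4-significant-digit rounding within the worked lines. Exact precision is kept at every stage. A single rounding finalizes each reported number. Derived quantities, which include LOI, net glass mass, the six compositions, the yield, the totals, are re-derived in exact precision, as given in the problem or the answer, from the batch weights for 1872 lb of glass.
Delivered oxide masses:
  SiO2: 73.57·0.5142 + 746.1·0.9950 = 780.2 lb
  ZnO: 454.4·0.9980 = 453.5 lb
  Al2O3: 746.1·0.003000 = 2.238 lb
  CaO: 73.57·0.4828 + 350.0·0.5556 = 230.0 lb
  PbO: 363.6·0.9990 = 363.2 lb
  B2O3: 75.43·0.5629 = 42.46 lb
LOI: 363.6·0.001000 + 73.57·0.003000 + 75.43·0.4371 + 350.0·0.4444 + 454.4·0.002000 + 746.1·0.002000 = 191.5 lb
batch − LOI leaves glass = 2063 − 191.5 = 1872 lb (the oxide masses sum to this)
wt % = oxide mass / glass mass × 100

Glass mass = 1872 lb (batch 2063 − LOI 191.5).
Composition: SiO2 41.69%, ZnO 24.23%, Al2O3 0.1196%, CaO 12.29%, PbO 19.41%, B2O3 2.269%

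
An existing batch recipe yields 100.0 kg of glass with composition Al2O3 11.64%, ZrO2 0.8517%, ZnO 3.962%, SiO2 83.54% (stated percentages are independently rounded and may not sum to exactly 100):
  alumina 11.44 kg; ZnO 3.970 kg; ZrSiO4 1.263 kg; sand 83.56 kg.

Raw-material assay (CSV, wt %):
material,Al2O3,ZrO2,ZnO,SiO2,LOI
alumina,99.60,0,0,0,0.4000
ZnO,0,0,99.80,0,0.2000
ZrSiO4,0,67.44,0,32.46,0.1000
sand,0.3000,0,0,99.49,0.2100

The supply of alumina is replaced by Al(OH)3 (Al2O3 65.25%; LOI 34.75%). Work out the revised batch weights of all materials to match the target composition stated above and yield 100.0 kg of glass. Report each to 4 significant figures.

Revised batch per 100.0 kg glass:
  Al(OH)3: 17.45 kg
  ZnO: 3.970 kg
  ZrSiO4: 1.263 kg
  sand: 83.56 kg
Total batch = 106.2 kg; LOI loss = 6.249 kg

The whole derivation keeps exact precision through the solve — working values are displayed, with 4-significant-digit rounding, at each printed step. A single rounding produces each reported value; all derived quantities, which include four oxide percentages, glass mass, the totals, the yield, ignition loss, are computed in full float precision, as set out in problem or answer, from the weighed amounts per 100.0 kg of glass.
Target oxide masses per 100.0 kg glass:
  Al2O3: 11.64% × 100.0 = 11.64 kg
  ZrO2: 0.8517% × 100.0 = 0.8517 kg
  ZnO: 3.962% × 100.0 = 3.962 kg
  SiO2: 83.54% × 100.0 = 83.54 kg
Per-oxide balance check working from each reported weight, for the quoted basis mass (target by target, the sums agree inside rounding margins):
  Al2O3: 17.45·0.6525 + 83.56·0.003000 = 11.64 kg (target 11.64 kg)
  ZrO2: 1.263·0.6744 = 0.8518 kg (target 0.8517 kg)
  ZnO: 3.970·0.9980 = 3.962 kg (target 3.962 kg)
  SiO2: 1.263·0.3246 + 83.56·0.9949 = 83.54 kg (target 83.54 kg)
Consistency of the glass mass: total batch − LOI = 99.99 kg (the Σ of target masses is 99.99 kg; the stated basis being 100.0 kg — a pure rounding effect).
Batch grand total — Σ batch = 106.2 kg; the LOI term Σ batch·LOI equals 6.249 kg; as yield: glass ÷ batch → 94.12%.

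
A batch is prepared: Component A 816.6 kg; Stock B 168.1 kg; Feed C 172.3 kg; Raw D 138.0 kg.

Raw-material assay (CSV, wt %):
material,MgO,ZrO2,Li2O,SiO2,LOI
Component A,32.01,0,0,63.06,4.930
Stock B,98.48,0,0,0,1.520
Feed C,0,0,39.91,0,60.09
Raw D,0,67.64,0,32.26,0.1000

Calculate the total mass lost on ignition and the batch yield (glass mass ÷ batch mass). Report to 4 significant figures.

All arithmetic runs at full float precision from first step to last. Mid-chain values appear, with 4-significant-figure rounding, alongside each step; a single rounding completes every reported result; all derived quantities, which include LOI, the four compositions, the yield, the totals, net glass mass, are computed in exact precision, exactly as printed in the question or the answer, starting from the weights on 1149 kg of glass.
Ignition loss by material:
  Component A: 816.6 × 0.04930 = 40.26 kg
  Stock B: 168.1 × 0.01520 = 2.555 kg
  Feed C: 172.3 × 0.6009 = 103.5 kg
  Raw D: 138.0 × 0.001000 = 0.1380 kg
Total LOI = 146.5 kg
Glass = batch − LOI = 1295 − 146.5 = 1149 kg

LOI loss = 146.5 kg; glass = 1149 kg; yield = 88.69%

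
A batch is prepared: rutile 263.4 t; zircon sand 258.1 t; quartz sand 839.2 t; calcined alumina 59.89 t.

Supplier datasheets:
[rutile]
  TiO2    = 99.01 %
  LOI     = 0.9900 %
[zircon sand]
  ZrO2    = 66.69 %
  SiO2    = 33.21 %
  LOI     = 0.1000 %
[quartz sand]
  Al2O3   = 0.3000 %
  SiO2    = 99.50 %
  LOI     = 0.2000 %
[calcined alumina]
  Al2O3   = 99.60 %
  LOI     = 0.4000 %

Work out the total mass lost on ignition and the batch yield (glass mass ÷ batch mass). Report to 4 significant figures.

All arithmetic runs at exact precision from start to finish; the intermediate values appear (rounded to four significant figures) between the steps. Each reported number is rounded only once — the derived quantities, which include the yield, ignition loss, glass mass, the totals, four oxide percentages, are re-derived in exact precision, as they appear in problem or answer, from the batch weights on 1416 t of glass.
LOI of each material in turn:
  rutile: 263.4 × 0.009900 = 2.608 t
  zircon sand: 258.1 × 0.001000 = 0.2581 t
  quartz sand: 839.2 × 0.002000 = 1.678 t
  calcined alumina: 59.89 × 0.004000 = 0.2396 t
Total LOI = 4.784 t
Glass = batch − LOI = 1421 − 4.784 = 1416 t

LOI loss = 4.784 t; glass = 1416 t; yield = 99.66%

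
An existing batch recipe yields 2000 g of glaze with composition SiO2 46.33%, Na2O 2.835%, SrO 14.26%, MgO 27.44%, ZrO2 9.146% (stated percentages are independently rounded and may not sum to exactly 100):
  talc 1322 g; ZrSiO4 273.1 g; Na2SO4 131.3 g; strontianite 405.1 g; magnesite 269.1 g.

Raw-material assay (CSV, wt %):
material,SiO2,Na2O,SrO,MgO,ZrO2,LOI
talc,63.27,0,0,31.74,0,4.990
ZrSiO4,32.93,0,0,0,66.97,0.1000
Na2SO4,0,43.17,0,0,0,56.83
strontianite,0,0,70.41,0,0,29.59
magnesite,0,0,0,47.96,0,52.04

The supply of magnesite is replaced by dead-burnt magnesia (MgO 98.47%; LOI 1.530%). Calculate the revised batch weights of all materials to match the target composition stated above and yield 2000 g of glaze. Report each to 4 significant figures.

All arithmetic runs at full float precision end to end; the intermediate values are shown (rounded to 4 significant figures) as written. Exactly one rounding is applied to each reported figure; the derived quantities are re-derived in exact precision (the five compositions, the yield, glass mass, LOI, totals) using the weight values per 2000 g of glass precisely as stated by the problem or answer text.
Oxide mass targets, per 2000 g glaze:
  SiO2: 46.33% × 2000 = 926.6 g
  Na2O: 2.835% × 2000 = 56.70 g
  SrO: 14.26% × 2000 = 285.2 g
  MgO: 27.44% × 2000 = 548.8 g
  ZrO2: 9.146% × 2000 = 182.9 g
Mass-balance tally per oxide given the weights on record, against the basis in use (summed amounts equal target values once rounding is allowed for):
  SiO2: 1322·0.6327 + 273.1·0.3293 = 926.4 g (target 926.6 g)
  Na2O: 131.3·0.4317 = 56.68 g (target 56.70 g)
  SrO: 405.1·0.7041 = 285.2 g (target 285.2 g)
  MgO: 1322·0.3174 + 131.1·0.9847 = 548.7 g (target 548.8 g)
  ZrO2: 273.1·0.6697 = 182.9 g (target 182.9 g)
Mass balance on the glass: batch total minus LOI = 2000 g (oxide target masses add up to 2000 g; the stated basis being 2000 g — gaps are rounding artifacts).
Total batch = Σ batch = 2263 g; loss to ignition Σ batch·LOI = 262.7 g; yield: glass divided by total = 88.39%.

Revised batch per 2000 g glaze:
  talc: 1322 g
  ZrSiO4: 273.1 g
  Na2SO4: 131.3 g
  strontianite: 405.1 g
  dead-burnt magnesia: 131.1 g
Total batch = 2263 g; LOI loss = 262.7 g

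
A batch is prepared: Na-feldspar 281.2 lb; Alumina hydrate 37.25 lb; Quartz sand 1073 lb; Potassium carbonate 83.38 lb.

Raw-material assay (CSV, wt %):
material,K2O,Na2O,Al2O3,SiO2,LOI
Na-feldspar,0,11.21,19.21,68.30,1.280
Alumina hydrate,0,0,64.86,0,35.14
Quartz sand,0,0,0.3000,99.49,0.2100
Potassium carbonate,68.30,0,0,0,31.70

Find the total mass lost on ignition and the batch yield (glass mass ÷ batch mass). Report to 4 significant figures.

LOI loss = 45.37 lb; glass = 1429 lb; yield = 96.92%

Rounding to four significant figures extends to every working value as shown — full precision is kept in all steps — a single rounding produces each reported number; the derived quantities (LOI, the yield, glass mass, totals, the four compositions) are re-derived at exact precision from the batch weights on 1429 lb of glass exactly as printed in question or answer.
Material-by-material LOI:
  Na-feldspar: 281.2 × 0.01280 = 3.599 lb
  Alumina hydrate: 37.25 × 0.3514 = 13.09 lb
  Quartz sand: 1073 × 0.002100 = 2.253 lb
  Potassium carbonate: 83.38 × 0.3170 = 26.43 lb
Total LOI = 45.37 lb
Glass = batch − LOI = 1475 − 45.37 = 1429 lb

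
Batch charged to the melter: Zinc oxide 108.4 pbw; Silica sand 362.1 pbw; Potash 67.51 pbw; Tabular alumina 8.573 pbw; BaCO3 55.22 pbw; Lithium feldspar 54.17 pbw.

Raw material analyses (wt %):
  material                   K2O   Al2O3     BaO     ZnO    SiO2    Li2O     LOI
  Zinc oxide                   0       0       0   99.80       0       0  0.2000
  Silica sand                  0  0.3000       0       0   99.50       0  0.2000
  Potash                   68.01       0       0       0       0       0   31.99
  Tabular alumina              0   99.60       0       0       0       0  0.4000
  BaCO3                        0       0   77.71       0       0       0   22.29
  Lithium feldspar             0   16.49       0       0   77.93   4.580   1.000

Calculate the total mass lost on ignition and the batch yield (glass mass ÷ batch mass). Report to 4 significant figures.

LOI loss = 35.42 pbw; glass = 620.6 pbw; yield = 94.60%

All arithmetic carries full precision at all times — in-progress results are printed, rounded to 4 significant digits, across the worked steps; every reported result undergoes a single rounding — all derived quantities (the totals, glass mass, ignition loss, yield, the six compositions) are computed using the weight values per 620.6 pbw of glass at exact precision, as quoted within the question or the answer.
LOI of each material in turn:
  Zinc oxide: 108.4 × 0.002000 = 0.2168 pbw
  Silica sand: 362.1 × 0.002000 = 0.7242 pbw
  Potash: 67.51 × 0.3199 = 21.60 pbw
  Tabular alumina: 8.573 × 0.004000 = 0.03429 pbw
  BaCO3: 55.22 × 0.2229 = 12.31 pbw
  Lithium feldspar: 54.17 × 0.01000 = 0.5417 pbw
Total LOI = 35.42 pbw
Glass = batch − LOI = 656.0 − 35.42 = 620.6 pbw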